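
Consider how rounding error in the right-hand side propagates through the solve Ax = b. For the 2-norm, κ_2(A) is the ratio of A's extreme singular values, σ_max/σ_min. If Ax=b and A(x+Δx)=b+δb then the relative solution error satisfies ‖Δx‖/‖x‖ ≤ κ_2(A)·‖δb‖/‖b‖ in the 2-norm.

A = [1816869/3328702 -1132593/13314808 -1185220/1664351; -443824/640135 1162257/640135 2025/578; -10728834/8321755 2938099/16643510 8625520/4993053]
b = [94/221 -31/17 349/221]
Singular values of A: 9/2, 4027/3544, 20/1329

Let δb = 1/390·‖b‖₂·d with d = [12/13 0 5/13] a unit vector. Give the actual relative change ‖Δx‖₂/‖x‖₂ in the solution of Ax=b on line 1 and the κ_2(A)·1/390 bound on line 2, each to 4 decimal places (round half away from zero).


0.0063
0.7667

largest singular value 9/2, smallest 20/1329
κ = σ_max/σ_min = (9/2)/(20/1329) = 299.0250
worst-case relative error ≤ 299.0250 × 1/390 = 0.7667
solve Ax = b  →  x = [33.8341 -48.0456 31.0745]
‖b‖₂ = 2.4495 and ‖x‖₂ = 66.4737
re-solving with b+δb shifts x by Δx of norm 0.4174
realised ‖Δx‖/‖x‖ = 0.0063
tightness: 0.0063 against a bound of 0.7667 (unrounded ratio ≈ 0.0082)


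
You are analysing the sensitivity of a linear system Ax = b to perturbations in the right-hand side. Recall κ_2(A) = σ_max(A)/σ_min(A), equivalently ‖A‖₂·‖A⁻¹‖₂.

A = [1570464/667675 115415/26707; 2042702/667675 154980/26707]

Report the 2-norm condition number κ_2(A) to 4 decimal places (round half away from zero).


157.1000

M = AᵀA = [15621149732/1048917425 5856859512/209783485; 5856859512/209783485 2196436625/41956697]. tr(M)=4148945021/61701025, det(M)=11303044/61701025
char-poly roots: 1681/25 and 6724/2468041
κ_2(A) = √(λ_max/λ_min) = √((1681/25) / (6724/2468041)) = 157.1000


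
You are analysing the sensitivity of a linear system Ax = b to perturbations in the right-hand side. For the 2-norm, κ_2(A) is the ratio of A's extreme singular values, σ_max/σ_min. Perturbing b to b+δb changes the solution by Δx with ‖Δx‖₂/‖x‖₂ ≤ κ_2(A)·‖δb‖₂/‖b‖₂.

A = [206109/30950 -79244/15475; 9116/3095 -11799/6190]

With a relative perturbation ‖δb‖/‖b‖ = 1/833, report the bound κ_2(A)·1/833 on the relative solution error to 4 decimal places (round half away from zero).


M = AᵀA = [50791065481/957902500 -9510946848/239475625; -9510946848/239475625 28598856169/957902500]. tr(M)=1587798433/19158050, det(M)=34987225/6130576
λ_max, λ_min = (1587798433/19158050 ± √628181319065841216/91757719950625)/2 = 8281/100, 105625/1532644
so κ_2 = √((8281/100) / (105625/1532644)) = 34.6640
κ_2(A)·‖δb‖/‖b‖ = 0.0416

0.0416


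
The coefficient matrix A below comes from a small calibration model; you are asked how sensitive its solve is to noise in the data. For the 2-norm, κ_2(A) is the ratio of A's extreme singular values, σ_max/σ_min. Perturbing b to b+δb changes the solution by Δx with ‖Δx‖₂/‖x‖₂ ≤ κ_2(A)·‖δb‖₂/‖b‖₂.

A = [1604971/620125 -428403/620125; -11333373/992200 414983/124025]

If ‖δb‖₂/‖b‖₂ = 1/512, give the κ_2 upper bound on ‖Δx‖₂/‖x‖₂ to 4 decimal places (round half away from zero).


0.3781

form AᵀA = [2008324349329/14641000000 -73218038859/1830125000; -73218038859/1830125000 2670316114/228765625] with trace 3486759329/23425600 and determinant 13845841/23425600
char-poly roots: 3721/25 and 3721/937024
σ_max=√(3721/25)=(61/5), σ_min=√(3721/937024)=(61/968) → κ = 193.6000
κ_2(A)·‖δb‖/‖b‖ = 0.3781


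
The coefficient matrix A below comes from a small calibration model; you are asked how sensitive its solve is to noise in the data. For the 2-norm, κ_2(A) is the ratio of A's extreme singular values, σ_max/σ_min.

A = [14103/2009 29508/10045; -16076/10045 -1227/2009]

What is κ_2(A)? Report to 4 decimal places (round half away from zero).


147.0000

M = AᵀA = [3111721/60025 259296/12005; 259296/12005 540369/60025]. tr(M)=730418/12005, det(M)=257049/1500625
eigenvalues of AᵀA: λ = (tr ± √(tr²−4·det))/2 = 1521/25, 169/60025
σ_max=√(1521/25)=(39/5), σ_min=√(169/60025)=(13/245) → κ = 147.0000


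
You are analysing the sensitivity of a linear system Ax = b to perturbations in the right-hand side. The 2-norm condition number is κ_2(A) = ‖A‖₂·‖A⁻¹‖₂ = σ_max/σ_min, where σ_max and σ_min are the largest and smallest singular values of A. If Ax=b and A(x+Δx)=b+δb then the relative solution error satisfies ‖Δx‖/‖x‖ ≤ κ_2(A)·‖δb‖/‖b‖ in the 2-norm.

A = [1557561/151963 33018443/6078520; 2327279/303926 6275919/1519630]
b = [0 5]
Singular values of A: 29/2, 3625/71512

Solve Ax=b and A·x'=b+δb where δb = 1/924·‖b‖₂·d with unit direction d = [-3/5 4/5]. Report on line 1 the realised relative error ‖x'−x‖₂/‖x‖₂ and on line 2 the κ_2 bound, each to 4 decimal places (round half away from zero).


0.0014
0.3096

from the listed singular values, σ₁ = 29/2, σ_n = 3625/71512
κ_2(A) = (29/2) / (3625/71512) = 286.0480
κ_2(A)·‖δb‖/‖b‖ = 0.3096
solve Ax = b  →  x = [-36.9515 69.7237]
‖b‖₂ = 5.0000 and ‖x‖₂ = 78.9101
re-solving with b+δb shifts x by Δx of norm 0.1068
relative error = 0.0014
so the bound overstates the realised error by a factor of ≈ 228.8392 (computed from the unrounded values)


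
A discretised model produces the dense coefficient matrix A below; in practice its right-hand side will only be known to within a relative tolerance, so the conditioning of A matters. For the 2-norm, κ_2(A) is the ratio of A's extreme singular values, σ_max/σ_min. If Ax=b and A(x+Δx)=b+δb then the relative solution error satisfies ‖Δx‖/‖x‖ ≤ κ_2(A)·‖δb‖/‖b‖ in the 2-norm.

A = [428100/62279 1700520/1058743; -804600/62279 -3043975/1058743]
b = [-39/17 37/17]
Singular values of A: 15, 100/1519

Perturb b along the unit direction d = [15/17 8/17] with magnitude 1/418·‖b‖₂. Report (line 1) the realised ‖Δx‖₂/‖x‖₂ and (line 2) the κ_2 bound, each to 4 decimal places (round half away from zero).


0.0076
0.5451

from the listed singular values, σ₁ = 15, σ_n = 100/1519
condition number: 15 ÷ (100/1519) = 227.8500
perturbation bound = 227.8500·1/418 = 0.5451
solve Ax = b  →  x = [3.1393 -14.8634]
‖b‖ = 3.1623, ‖x‖ = 15.1913
Δx = A⁻¹·δb where δb = 1/418·3.1623·d; ‖Δx‖ = 0.1149
relative error = 0.0076
realised/bound (from unrounded values) ≈ 0.0139


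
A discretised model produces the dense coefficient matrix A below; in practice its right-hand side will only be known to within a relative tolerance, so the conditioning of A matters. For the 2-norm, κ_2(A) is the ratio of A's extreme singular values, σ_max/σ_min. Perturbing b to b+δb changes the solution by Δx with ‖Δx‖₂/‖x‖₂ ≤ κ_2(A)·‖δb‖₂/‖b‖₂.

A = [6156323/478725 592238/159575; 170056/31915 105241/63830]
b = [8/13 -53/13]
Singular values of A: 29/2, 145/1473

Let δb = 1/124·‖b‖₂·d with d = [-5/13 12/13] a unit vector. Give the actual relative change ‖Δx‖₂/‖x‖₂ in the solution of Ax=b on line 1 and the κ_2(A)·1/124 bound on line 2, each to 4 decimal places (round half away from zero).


0.0083
1.1879

from the listed singular values, σ₁ = 29/2, σ_n = 145/1473
κ_2(A) = (29/2) / (145/1473) = 147.3000
worst-case relative error ≤ 147.3000 × 1/124 = 1.1879
solve Ax = b  →  x = [11.3114 -39.0284]
‖b‖ = 4.1231, ‖x‖ = 40.6345
with δb = [-0.0128 0.0307], A·Δx = δb → ‖Δx‖ = 0.3378
realised ‖Δx‖/‖x‖ = 0.0083
tightness: 0.0083 against a bound of 1.1879 (unrounded ratio ≈ 0.0070)


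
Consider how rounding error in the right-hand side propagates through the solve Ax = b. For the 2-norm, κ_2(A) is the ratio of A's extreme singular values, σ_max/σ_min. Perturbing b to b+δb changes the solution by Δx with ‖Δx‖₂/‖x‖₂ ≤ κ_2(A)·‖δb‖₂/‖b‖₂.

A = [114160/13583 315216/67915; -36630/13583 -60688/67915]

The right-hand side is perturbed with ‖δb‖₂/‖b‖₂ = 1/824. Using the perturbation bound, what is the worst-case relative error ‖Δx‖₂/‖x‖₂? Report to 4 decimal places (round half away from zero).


AᵀA = [14374262500/184497889 7641612000/184497889; 7641612000/184497889 4121766400/184497889]; tr = 64000100/638401, det = 16000000/638401
λ_max, λ_min = (64000100/638401 ± √4055155136010000/407555836801)/2 = 100, 160000/638401
σ_max=√100=10, σ_min=√(160000/638401)=(400/799) → κ = 19.9750
worst-case relative error ≤ 19.9750 × 1/824 = 0.0242

0.0242


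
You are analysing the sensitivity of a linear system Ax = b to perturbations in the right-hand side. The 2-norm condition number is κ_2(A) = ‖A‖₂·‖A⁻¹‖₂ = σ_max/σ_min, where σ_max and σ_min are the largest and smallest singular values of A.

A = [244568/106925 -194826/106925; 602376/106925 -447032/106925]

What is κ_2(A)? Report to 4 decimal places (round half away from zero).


M = AᵀA = [20008064/541205 -75012912/2706025; -75012912/2706025 56282788/2706025]. tr(M)=156323108/2706025, det(M)=33362176/67650625
eigenvalues of AᵀA: λ = (tr ± √(tr²−4·det))/2 = 1444/25, 23104/2706025
κ_2(A) = √(λ_max/λ_min) = √((1444/25) / (23104/2706025)) = 82.2500

82.2500


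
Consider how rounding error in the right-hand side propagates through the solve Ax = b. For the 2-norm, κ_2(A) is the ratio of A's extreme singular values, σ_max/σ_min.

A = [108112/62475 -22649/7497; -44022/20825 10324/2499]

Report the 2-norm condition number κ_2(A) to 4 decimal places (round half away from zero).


M = AᵀA = [1165185316/156125025 -1307795368/93675015; -1307795368/93675015 1472241985/56205009]. tr(M)=163642621/4862025, det(M)=2829124/4862025
solving λ² − 163642621/4862025·λ + 2829124/4862025 = 0 gives λ = 841/25, 3364/194481
so κ_2 = √((841/25) / (3364/194481)) = 44.1000

44.1000


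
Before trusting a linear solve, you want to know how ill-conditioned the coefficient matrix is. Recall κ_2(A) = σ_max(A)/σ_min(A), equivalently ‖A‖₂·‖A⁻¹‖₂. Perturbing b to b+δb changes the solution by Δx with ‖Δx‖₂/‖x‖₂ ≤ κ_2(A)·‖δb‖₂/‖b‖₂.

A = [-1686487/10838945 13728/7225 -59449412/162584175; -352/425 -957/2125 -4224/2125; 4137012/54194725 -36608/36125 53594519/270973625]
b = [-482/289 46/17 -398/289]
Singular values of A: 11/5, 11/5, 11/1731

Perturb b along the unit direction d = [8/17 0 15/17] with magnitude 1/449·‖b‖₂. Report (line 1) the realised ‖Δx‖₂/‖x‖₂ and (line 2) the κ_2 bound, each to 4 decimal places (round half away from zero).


0.0039
0.7710

largest singular value 11/5, smallest 11/1731
condition number: (11/5) ÷ (11/1731) = 346.2000
bound on ‖Δx‖/‖x‖: κ·ε = 346.2000·1/449 = 0.7710
solve Ax = b  →  x = [290.0839 -0.6182 -122.0895]
‖b‖ = 3.4641, ‖x‖ = 314.7299
re-solving with b+δb shifts x by Δx of norm 1.2141
realised ‖Δx‖/‖x‖ = 0.0039
so the bound overstates the realised error by a factor of ≈ 199.8803 (computed from the unrounded values)


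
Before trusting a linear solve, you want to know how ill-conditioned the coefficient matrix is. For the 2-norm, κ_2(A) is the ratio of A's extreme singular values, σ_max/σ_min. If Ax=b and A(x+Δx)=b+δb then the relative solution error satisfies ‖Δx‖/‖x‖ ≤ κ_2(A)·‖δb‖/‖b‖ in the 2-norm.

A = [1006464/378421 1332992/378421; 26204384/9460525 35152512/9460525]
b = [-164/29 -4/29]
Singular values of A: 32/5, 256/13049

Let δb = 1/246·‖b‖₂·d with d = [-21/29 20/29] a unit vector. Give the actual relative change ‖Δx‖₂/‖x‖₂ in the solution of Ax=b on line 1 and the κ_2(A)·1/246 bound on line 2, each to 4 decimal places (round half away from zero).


σ_max = 32/5, σ_min = 256/13049
κ_2(A) = (32/5) / (256/13049) = 326.2250
perturbation bound = 326.2250·1/246 = 1.3261
solve Ax = b  →  x = [-163.4875 121.8344]
‖b‖₂ = 5.6569 and ‖x‖₂ = 203.8916
Δx = A⁻¹·δb where δb = 1/246·5.6569·d; ‖Δx‖ = 1.1721
relative error = 0.0057
tightness: 0.0057 against a bound of 1.3261 (unrounded ratio ≈ 0.0043)

0.0057
1.3261


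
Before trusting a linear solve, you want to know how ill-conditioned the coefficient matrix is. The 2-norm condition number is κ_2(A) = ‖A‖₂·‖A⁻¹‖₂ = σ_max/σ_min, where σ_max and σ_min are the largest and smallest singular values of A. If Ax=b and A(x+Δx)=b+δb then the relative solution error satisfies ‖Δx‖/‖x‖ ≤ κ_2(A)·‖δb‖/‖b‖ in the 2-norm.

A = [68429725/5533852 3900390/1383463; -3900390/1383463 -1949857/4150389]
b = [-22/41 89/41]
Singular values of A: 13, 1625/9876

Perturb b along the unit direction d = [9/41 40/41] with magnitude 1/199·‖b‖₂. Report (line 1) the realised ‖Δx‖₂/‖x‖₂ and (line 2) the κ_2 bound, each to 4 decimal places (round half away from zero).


σ_max = 13, σ_min = 1625/9876
κ = σ_max/σ_min = 13/(1625/9876) = 79.0080
worst-case relative error ≤ 79.0080 × 1/199 = 0.3970
solve Ax = b  →  x = [-2.7432 11.8417]
‖b‖ = 2.2361, ‖x‖ = 12.1553
δb = ε·‖b‖·d = [0.0025 0.0110]; solving A·Δx = δb gives ‖Δx‖ = 0.0683
realised ‖Δx‖/‖x‖ = 0.0056
realised/bound (from unrounded values) ≈ 0.0142

0.0056
0.3970


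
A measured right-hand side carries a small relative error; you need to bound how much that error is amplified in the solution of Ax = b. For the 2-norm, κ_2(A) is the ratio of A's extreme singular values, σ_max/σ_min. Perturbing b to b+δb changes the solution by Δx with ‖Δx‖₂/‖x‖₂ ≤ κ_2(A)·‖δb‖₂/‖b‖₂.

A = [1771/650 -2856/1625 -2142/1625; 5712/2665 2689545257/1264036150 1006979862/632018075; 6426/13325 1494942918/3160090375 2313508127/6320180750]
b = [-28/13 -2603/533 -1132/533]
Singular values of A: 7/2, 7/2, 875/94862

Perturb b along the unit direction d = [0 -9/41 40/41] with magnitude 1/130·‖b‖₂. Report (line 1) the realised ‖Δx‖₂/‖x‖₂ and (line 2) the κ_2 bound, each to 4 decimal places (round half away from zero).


σ_max = 7/2, σ_min = 875/94862
condition number: (7/2) ÷ (875/94862) = 379.4480
perturbation bound = 379.4480·1/130 = 2.9188
solve Ax = b  →  x = [-1.4171 64.4265 -87.1973]
2-norm of b is 5.7446; of x, 108.4258
re-solving with b+δb shifts x by Δx of norm 4.7907
dividing the unrounded norms, ‖Δx‖/‖x‖ = 0.0442
so the bound overstates the realised error by a factor of ≈ 66.0608 (computed from the unrounded values)

0.0442
2.9188


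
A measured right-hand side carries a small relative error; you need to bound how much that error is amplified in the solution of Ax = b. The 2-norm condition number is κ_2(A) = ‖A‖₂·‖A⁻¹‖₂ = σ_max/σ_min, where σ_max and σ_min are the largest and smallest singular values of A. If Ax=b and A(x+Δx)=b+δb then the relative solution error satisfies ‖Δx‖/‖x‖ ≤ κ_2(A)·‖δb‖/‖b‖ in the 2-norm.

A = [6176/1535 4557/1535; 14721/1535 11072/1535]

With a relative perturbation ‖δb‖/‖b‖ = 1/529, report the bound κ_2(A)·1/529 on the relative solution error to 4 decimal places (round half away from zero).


form AᵀA = [254850817/2356225 191134944/2356225; 191134944/2356225 143355433/2356225] with trace 15928250/94249 and determinant 28561/94249
char-poly roots: 169 and 169/94249
κ_2(A) = √(λ_max/λ_min) = √(169 / (169/94249)) = 307.0000
perturbation bound = 307.0000·1/529 = 0.5803

0.5803


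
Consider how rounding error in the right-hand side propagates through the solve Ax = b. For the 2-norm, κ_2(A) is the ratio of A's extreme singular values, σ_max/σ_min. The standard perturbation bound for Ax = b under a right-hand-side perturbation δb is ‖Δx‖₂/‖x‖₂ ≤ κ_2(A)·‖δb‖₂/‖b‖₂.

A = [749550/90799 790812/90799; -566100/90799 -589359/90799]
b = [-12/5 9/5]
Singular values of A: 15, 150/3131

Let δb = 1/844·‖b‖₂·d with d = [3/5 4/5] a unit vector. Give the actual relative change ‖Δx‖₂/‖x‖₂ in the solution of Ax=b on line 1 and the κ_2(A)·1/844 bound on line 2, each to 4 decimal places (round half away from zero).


0.3710
0.3710

σ_max = 15, σ_min = 150/3131
condition number: 15 ÷ (150/3131) = 313.1000
perturbation bound = 313.1000·1/844 = 0.3710
solve Ax = b  →  x = [-0.1379 -0.1448]
2-norm of b is 3.0000; of x, 0.2000
with δb = [0.0021 0.0028], A·Δx = δb → ‖Δx‖ = 0.0742
realised ‖Δx‖/‖x‖ = 0.3710
so the bound is sharp here: realised error equals the bound


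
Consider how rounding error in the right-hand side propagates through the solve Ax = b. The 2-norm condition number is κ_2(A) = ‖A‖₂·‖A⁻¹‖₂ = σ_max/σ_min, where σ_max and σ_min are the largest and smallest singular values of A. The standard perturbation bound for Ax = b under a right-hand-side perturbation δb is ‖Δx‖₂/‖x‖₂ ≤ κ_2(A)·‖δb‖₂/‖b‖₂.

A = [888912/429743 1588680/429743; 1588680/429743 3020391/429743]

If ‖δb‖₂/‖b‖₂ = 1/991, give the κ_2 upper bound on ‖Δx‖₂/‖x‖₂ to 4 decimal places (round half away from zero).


M = AᵀA = [11467365696/639027841 21490074360/639027841; 21490074360/639027841 40299882129/639027841]. tr(M)=179125425/2211169, det(M)=1679616/2211169
solving λ² − 179125425/2211169·λ + 1679616/2211169 = 0 gives λ = 81, 20736/2211169
σ_max=√81=9, σ_min=√(20736/2211169)=(144/1487) → κ = 92.9375
κ_2(A)·‖δb‖/‖b‖ = 0.0938

0.0938


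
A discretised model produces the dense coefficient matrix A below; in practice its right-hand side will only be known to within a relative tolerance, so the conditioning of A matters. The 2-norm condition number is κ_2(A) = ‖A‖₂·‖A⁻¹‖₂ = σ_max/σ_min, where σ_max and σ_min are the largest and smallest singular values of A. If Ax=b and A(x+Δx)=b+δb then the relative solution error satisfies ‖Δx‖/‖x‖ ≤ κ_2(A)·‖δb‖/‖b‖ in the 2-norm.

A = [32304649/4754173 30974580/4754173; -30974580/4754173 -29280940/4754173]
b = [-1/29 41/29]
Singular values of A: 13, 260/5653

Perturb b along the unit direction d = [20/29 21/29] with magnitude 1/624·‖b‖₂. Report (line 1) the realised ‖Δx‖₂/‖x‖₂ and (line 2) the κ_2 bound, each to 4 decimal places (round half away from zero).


0.0023
0.4530

σ_max = 13, σ_min = 260/5653
κ_2(A) = 13 / (260/5653) = 282.6500
bound on ‖Δx‖/‖x‖: κ·ε = 282.6500·1/624 = 0.4530
solve Ax = b  →  x = [-15.0504 15.6914]
‖b‖ = 1.4142, ‖x‖ = 21.7424
Δx = A⁻¹·δb where δb = 1/624·1.4142·d; ‖Δx‖ = 0.0493
dividing the unrounded norms, ‖Δx‖/‖x‖ = 0.0023
realised/bound (from unrounded values) ≈ 0.0050


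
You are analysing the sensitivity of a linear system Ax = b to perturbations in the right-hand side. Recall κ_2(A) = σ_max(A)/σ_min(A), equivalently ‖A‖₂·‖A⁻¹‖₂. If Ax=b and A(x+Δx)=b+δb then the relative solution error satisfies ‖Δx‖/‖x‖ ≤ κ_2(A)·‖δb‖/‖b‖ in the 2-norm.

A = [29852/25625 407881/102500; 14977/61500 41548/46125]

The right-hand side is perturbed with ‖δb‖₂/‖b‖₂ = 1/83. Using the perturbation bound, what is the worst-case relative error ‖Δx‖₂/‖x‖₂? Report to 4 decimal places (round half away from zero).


form AᵀA = [79674121/56250000 51206176/10546875; 51206176/10546875 8427254161/506250000] with trace 7315457/405000 and determinant 83521/12960000
λ_max, λ_min = (7315457/405000 ± √836120044816/2562890625)/2 = 289/16, 289/810000
so κ_2 = √((289/16) / (289/810000)) = 225.0000
worst-case relative error ≤ 225.0000 × 1/83 = 2.7108

2.7108


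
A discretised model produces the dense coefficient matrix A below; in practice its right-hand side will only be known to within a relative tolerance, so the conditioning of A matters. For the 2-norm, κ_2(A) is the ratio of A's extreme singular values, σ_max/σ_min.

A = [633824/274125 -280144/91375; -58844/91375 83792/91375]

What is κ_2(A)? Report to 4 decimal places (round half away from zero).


109.6500

AᵀA = [692634256/120231225 -307766336/40077075; -307766336/40077075 136802816/13359025]; tr = 76954384/4809249, det = 102400/4809249
λ_max, λ_min = (76954384/4809249 ± √5920007348429056/23128875944001)/2 = 16, 6400/4809249
so κ_2 = √(16 / (6400/4809249)) = 109.6500


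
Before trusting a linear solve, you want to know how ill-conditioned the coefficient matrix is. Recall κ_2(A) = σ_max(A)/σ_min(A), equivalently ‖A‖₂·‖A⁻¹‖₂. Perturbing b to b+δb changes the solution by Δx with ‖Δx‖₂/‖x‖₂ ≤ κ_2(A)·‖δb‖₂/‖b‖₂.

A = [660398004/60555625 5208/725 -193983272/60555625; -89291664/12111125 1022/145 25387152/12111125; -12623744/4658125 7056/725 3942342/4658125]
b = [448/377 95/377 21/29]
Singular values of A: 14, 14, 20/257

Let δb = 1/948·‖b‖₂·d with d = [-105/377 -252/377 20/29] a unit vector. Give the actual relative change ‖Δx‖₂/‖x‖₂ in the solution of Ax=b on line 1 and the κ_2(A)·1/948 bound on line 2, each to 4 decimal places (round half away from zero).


0.1898
0.1898

largest singular value 14, smallest 20/257
condition number: 14 ÷ (20/257) = 179.9000
worst-case relative error ≤ 179.9000 × 1/948 = 0.1898
solve Ax = b  →  x = [0.0466 0.0886 -0.0136]
2-norm of b is 1.4142; of x, 0.1010
Δx = A⁻¹·δb where δb = 1/948·1.4142·d; ‖Δx‖ = 0.0192
realised ‖Δx‖/‖x‖ = 0.1898
realised/bound = 1 exactly: the bound is attained for this b and d


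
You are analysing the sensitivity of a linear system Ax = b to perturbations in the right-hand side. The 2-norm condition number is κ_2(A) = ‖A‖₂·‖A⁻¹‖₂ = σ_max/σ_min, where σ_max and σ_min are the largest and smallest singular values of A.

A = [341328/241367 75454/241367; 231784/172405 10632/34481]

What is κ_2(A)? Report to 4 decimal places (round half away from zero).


M = AᵀA = [6593445184/1731808225 296700192/346361645; 296700192/346361645 13355812/69272329]. tr(M)=4120964/1030225, det(M)=256/1030225
λ_max, λ_min = (4120964/1030225 ± √16981289338896/1061363550625)/2 = 4, 64/1030225
σ_max=√4=2, σ_min=√(64/1030225)=(8/1015) → κ = 253.7500

253.7500


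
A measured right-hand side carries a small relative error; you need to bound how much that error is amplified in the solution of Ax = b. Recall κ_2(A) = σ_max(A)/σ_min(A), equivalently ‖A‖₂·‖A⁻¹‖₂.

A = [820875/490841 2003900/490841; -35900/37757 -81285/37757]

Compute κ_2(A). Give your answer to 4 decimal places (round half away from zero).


88.8400

M = AᵀA = [3085275625/833650129 7398324000/833650129; 7398324000/833650129 17758618225/833650129]. tr(M)=123336650/4932841, det(M)=390625/4932841
solving λ² − 123336650/4932841·λ + 390625/4932841 = 0 gives λ = 25, 15625/4932841
so κ_2 = √(25 / (15625/4932841)) = 88.8400


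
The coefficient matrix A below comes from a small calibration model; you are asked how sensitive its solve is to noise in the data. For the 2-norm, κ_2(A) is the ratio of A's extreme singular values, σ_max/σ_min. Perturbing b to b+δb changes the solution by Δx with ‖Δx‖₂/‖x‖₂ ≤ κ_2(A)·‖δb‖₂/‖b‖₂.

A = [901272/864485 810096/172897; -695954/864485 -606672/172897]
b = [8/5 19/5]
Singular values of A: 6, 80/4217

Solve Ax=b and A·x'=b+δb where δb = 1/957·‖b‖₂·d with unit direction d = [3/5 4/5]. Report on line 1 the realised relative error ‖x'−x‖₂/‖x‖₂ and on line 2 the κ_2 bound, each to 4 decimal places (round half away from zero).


σ_max = 6, σ_min = 80/4217
κ = σ_max/σ_min = 6/(80/4217) = 316.2750
κ_2(A)·‖δb‖/‖b‖ = 0.3305
solve Ax = b  →  x = [-205.7439 46.1215]
‖b‖ = 4.1231, ‖x‖ = 210.8501
δb = ε·‖b‖·d = [0.0026 0.0034]; solving A·Δx = δb gives ‖Δx‖ = 0.2271
dividing the unrounded norms, ‖Δx‖/‖x‖ = 0.0011
so the bound overstates the realised error by a factor of ≈ 306.8319 (computed from the unrounded values)

0.0011
0.3305


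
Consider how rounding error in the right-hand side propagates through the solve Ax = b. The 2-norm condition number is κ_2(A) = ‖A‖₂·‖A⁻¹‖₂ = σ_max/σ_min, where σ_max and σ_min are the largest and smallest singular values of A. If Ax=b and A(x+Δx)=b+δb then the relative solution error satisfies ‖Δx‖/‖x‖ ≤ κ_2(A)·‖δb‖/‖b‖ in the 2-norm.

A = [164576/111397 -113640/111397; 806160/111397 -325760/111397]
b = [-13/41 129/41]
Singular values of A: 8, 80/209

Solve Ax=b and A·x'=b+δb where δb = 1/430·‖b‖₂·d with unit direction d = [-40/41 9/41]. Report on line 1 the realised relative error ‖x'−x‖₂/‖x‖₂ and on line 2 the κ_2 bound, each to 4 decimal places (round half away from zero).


σ_max = 8, σ_min = 80/209
κ_2(A) = 8 / (80/209) = 20.9000
bound on ‖Δx‖/‖x‖: κ·ε = 20.9000·1/430 = 0.0486
solve Ax = b  →  x = [1.3510 2.2673]
‖b‖₂ = 3.1623 and ‖x‖₂ = 2.6393
re-solving with b+δb shifts x by Δx of norm 0.0192
realised ‖Δx‖/‖x‖ = 0.0073
so the bound overstates the realised error by a factor of ≈ 6.6769 (computed from the unrounded values)

0.0073
0.0486


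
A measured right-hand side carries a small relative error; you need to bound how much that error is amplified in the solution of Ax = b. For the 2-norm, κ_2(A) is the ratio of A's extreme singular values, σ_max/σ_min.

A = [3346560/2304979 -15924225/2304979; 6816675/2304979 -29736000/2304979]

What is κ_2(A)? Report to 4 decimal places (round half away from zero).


132.2800

form AᵀA = [199538138025/18383834569 -885785544000/18383834569; -885785544000/18383834569 3937061030625/18383834569] with trace 2460796650/10936249 and determinant 31640625/10936249
solving λ² − 2460796650/10936249·λ + 31640625/10936249 = 0 gives λ = 225, 140625/10936249
so κ_2 = √(225 / (140625/10936249)) = 132.2800


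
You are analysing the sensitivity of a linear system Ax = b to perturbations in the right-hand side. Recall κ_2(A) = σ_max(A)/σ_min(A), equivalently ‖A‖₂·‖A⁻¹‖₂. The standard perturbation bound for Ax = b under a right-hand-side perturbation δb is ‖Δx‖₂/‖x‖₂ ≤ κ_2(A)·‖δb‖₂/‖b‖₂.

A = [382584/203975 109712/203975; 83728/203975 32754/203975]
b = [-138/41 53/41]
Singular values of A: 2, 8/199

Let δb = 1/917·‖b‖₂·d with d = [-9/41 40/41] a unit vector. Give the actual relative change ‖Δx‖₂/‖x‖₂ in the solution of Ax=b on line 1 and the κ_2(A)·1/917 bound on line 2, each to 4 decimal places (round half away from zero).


0.0020
0.0543

σ_max = 2, σ_min = 8/199
condition number: 2 ÷ (8/199) = 49.7500
bound on ‖Δx‖/‖x‖: κ·ε = 49.7500·1/917 = 0.0543
solve Ax = b  →  x = [-15.3700 47.3400]
‖b‖₂ = 3.6056 and ‖x‖₂ = 49.7726
Δx = A⁻¹·δb where δb = 1/917·3.6056·d; ‖Δx‖ = 0.0978
realised ‖Δx‖/‖x‖ = 0.0020
tightness: 0.0020 against a bound of 0.0543 (unrounded ratio ≈ 0.0362)


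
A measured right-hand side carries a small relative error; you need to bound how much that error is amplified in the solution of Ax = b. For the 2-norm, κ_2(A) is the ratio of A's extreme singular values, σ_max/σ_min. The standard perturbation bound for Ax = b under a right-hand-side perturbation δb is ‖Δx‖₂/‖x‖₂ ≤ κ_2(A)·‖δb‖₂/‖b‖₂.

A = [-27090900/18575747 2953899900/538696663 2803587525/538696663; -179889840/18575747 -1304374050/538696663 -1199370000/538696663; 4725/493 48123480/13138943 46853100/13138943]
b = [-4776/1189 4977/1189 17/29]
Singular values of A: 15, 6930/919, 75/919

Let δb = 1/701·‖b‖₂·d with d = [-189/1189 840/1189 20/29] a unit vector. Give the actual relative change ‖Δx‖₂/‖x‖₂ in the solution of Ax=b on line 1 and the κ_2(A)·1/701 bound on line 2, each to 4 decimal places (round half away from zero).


0.0021
0.2622

σ_max = 15, σ_min = 75/919
κ = σ_max/σ_min = 15/(75/919) = 183.8000
worst-case relative error ≤ 183.8000 × 1/701 = 0.2622
solve Ax = b  →  x = [0.0107 -34.1246 35.1854]
2-norm of b is 5.8310; of x, 49.0154
Δx = A⁻¹·δb where δb = 1/701·5.8310·d; ‖Δx‖ = 0.1019
relative error = 0.0021
tightness: 0.0021 against a bound of 0.2622 (unrounded ratio ≈ 0.0079)


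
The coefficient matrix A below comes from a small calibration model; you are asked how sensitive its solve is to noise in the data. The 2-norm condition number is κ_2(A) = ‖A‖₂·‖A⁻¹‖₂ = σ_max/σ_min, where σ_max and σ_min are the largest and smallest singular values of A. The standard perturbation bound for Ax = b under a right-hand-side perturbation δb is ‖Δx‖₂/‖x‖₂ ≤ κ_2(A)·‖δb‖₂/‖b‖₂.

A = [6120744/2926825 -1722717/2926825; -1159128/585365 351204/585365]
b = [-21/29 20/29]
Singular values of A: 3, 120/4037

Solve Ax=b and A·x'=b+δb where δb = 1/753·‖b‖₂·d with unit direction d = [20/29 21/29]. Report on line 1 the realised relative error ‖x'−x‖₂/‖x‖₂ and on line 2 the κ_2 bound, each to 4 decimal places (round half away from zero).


largest singular value 3, smallest 120/4037
condition number: 3 ÷ (120/4037) = 100.9250
κ_2(A)·‖δb‖/‖b‖ = 0.1340
solve Ax = b  →  x = [-0.3200 0.0933]
2-norm of b is 1.0000; of x, 0.3333
Δx = A⁻¹·δb where δb = 1/753·1.0000·d; ‖Δx‖ = 0.0447
dividing the unrounded norms, ‖Δx‖/‖x‖ = 0.1340
so the bound is sharp here: realised error equals the bound

0.1340
0.1340


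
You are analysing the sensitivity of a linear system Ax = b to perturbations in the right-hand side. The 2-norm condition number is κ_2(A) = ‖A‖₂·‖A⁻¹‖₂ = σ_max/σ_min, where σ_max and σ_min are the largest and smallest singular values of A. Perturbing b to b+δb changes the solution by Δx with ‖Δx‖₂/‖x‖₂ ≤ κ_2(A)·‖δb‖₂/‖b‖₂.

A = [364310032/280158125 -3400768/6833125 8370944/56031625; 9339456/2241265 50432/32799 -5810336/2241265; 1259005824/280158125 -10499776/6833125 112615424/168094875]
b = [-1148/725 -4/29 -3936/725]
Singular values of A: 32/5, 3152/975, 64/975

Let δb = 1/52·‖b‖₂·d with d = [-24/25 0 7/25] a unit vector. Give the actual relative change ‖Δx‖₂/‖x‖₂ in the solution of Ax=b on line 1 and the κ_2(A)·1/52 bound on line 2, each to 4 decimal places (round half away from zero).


1.1956
1.8750

from the listed singular values, σ₁ = 32/5, σ_n = 64/975
κ_2(A) = (32/5) / (64/975) = 97.5000
perturbation bound = 97.5000·1/52 = 1.8750
solve Ax = b  →  x = [-0.8064 0.8533 -0.7369]
‖b‖₂ = 5.6569 and ‖x‖₂ = 1.3862
Δx = A⁻¹·δb where δb = 1/52·5.6569·d; ‖Δx‖ = 1.6573
realised ‖Δx‖/‖x‖ = 1.1956
realised/bound (from unrounded values) ≈ 0.6376


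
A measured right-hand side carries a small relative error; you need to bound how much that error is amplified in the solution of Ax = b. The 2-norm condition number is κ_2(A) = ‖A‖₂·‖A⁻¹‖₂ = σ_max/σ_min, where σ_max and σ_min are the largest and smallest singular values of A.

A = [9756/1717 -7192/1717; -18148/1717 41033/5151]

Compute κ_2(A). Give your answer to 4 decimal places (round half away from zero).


227.2500

M = AᵀA = [1468960/10201 -3305060/30603; -3305060/30603 7436785/91809]. tr(M)=20657425/91809, det(M)=10000/10201
char-poly roots: 225 and 400/91809
κ_2(A) = √(λ_max/λ_min) = √(225 / (400/91809)) = 227.2500


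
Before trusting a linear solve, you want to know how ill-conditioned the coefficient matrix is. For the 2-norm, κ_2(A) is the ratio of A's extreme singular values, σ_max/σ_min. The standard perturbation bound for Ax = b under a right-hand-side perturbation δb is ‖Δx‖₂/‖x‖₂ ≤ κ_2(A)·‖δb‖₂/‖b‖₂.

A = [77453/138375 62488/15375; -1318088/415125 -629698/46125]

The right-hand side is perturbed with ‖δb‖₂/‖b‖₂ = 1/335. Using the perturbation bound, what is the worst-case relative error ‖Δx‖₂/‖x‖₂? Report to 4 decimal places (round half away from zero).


0.1209

M = AᵀA = [2866154689/275726025 279538024/6127245; 279538024/6127245 690659716/3404025]. tr(M)=6996977/32805, det(M)=113592964/4100625
eigenvalues of AᵀA: λ = (tr ± √(tr²−4·det))/2 = 5329/25, 21316/164025
κ = σ_max/σ_min = (73/5)/(146/405) = 40.5000
worst-case relative error ≤ 40.5000 × 1/335 = 0.1209


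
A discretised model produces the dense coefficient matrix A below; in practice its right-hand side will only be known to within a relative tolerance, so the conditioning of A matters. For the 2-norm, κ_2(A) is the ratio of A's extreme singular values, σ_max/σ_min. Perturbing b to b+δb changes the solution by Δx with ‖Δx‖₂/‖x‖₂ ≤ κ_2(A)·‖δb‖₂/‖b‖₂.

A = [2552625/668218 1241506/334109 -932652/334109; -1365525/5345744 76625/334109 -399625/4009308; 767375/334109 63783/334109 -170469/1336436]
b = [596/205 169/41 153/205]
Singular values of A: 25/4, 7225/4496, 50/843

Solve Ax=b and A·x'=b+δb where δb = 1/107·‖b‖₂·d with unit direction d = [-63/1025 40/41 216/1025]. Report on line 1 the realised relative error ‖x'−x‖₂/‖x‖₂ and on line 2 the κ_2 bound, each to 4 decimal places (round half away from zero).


0.0119
0.9848

σ_max = 25/4, σ_min = 50/843
condition number: (25/4) ÷ (50/843) = 105.3750
worst-case relative error ≤ 105.3750 × 1/107 = 0.9848
solve Ax = b  →  x = [-0.1196 41.0854 53.4860]
‖b‖ = 5.0990, ‖x‖ = 67.4446
with δb = [-0.0029 0.0465 0.0100], A·Δx = δb → ‖Δx‖ = 0.8035
relative error = 0.0119
so the bound overstates the realised error by a factor of ≈ 82.6686 (computed from the unrounded values)


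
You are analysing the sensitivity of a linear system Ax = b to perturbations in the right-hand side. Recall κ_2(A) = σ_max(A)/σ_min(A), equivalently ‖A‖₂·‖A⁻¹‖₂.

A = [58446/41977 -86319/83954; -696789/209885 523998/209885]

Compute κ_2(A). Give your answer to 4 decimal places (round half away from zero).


322.9000

AᵀA = [3378185109/260661025 -2533600863/260661025; -2533600863/260661025 7601005089/1042644100]; tr = 844549821/41705764, det = 164025/41705764
char-poly roots: 81/4 and 2025/10426441
κ = σ_max/σ_min = (9/2)/(45/3229) = 322.9000


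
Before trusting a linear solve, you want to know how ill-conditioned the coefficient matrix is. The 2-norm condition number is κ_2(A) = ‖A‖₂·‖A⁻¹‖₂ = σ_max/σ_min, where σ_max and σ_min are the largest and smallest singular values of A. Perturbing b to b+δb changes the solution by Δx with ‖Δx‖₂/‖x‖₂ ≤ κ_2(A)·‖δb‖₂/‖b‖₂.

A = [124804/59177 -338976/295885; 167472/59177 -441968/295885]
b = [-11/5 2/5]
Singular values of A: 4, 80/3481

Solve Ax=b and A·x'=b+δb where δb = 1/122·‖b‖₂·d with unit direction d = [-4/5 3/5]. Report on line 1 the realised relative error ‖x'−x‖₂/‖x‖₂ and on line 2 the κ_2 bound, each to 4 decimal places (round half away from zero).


largest singular value 4, smallest 80/3481
κ = σ_max/σ_min = 4/(80/3481) = 174.0500
perturbation bound = 174.0500·1/122 = 1.4266
solve Ax = b  →  x = [40.7324 76.9044]
‖b‖ = 2.2361, ‖x‖ = 87.0254
Δx = A⁻¹·δb where δb = 1/122·2.2361·d; ‖Δx‖ = 0.7975
dividing the unrounded norms, ‖Δx‖/‖x‖ = 0.0092
realised/bound (from unrounded values) ≈ 0.0064

0.0092
1.4266


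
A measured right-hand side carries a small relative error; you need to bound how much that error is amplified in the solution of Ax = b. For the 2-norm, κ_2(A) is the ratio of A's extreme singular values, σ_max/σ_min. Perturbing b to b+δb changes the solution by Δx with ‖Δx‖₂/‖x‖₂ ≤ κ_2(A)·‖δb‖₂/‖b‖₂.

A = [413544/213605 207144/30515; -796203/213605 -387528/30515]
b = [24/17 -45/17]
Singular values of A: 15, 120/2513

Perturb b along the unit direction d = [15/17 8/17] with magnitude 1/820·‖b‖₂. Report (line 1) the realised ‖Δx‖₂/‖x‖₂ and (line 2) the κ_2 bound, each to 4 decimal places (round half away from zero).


0.3831
0.3831

from the listed singular values, σ₁ = 15, σ_n = 120/2513
κ_2(A) = 15 / (120/2513) = 314.1250
bound on ‖Δx‖/‖x‖: κ·ε = 314.1250·1/820 = 0.3831
solve Ax = b  →  x = [0.0560 0.1920]
‖b‖₂ = 3.0000 and ‖x‖₂ = 0.2000
δb = ε·‖b‖·d = [0.0032 0.0017]; solving A·Δx = δb gives ‖Δx‖ = 0.0766
relative error = 0.3831
tightness: 0.3831 against a bound of 0.3831; the bound is attained (ratio 1)


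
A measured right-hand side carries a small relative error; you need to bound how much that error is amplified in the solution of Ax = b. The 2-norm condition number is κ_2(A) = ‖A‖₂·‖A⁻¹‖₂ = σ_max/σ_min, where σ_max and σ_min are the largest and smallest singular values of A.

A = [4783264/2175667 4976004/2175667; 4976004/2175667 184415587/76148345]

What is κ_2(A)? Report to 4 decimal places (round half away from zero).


form AᵀA = [56647122832/5628450529 2081696345388/196995768515; 2081696345388/196995768515 76505187982609/6894851898025] with trace 173481466649/8198397025 and determinant 71639296/8198397025
eigenvalues of AᵀA: λ = (tr ± √(tr²−4·det))/2 = 529/25, 135424/327935881
κ = σ_max/σ_min = (23/5)/(368/18109) = 226.3625

226.3625


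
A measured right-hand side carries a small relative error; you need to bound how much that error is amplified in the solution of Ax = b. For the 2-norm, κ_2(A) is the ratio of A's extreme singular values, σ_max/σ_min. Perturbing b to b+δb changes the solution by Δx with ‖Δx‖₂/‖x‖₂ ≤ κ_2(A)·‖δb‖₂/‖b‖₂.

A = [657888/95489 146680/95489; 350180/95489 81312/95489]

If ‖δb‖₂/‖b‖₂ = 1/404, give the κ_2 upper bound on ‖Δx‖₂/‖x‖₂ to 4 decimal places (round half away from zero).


0.6782

form AᵀA = [1921946896/31550689 432432000/31550689; 432432000/31550689 97324096/31550689] with trace 1201232/18769 and determinant 1024/18769
λ_max, λ_min = (1201232/18769 ± √1442881440000/352275361)/2 = 64, 16/18769
κ_2(A) = √(λ_max/λ_min) = √(64 / (16/18769)) = 274.0000
bound on ‖Δx‖/‖x‖: κ·ε = 274.0000·1/404 = 0.6782


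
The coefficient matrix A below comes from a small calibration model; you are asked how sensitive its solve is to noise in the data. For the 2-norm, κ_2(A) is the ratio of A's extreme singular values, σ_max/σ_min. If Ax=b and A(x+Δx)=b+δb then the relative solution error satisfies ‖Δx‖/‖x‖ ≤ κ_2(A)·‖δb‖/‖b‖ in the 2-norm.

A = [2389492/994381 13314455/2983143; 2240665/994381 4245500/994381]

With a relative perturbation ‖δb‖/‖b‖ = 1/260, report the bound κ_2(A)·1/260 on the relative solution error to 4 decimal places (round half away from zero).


form AᵀA = [12758919929/1175735521 71763392960/3527206563; 71763392960/3527206563 403677936025/10581619689] with trace 1794146074/36614601 and determinant 1500625/36614601
eigenvalues of AᵀA: λ = (tr ± √(tr²−4·det))/2 = 49, 30625/36614601
σ_max=√49=7, σ_min=√(30625/36614601)=(175/6051) → κ = 242.0400
perturbation bound = 242.0400·1/260 = 0.9309

0.9309


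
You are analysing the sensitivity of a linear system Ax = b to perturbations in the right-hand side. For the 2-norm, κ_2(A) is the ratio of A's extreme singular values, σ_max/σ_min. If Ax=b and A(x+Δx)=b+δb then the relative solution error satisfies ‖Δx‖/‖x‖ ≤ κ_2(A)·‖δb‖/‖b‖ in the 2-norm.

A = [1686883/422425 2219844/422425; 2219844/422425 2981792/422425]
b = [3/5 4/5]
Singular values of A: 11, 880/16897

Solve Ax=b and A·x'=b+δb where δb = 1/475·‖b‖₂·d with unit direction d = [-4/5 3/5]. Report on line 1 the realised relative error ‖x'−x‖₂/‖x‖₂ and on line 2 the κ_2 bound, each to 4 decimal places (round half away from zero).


0.4447
0.4447

largest singular value 11, smallest 880/16897
κ_2(A) = 11 / (880/16897) = 211.2125
κ_2(A)·‖δb‖/‖b‖ = 0.4447
solve Ax = b  →  x = [0.0545 0.0727]
‖b‖ = 1.0000, ‖x‖ = 0.0909
δb = ε·‖b‖·d = [-0.0017 0.0013]; solving A·Δx = δb gives ‖Δx‖ = 0.0404
realised ‖Δx‖/‖x‖ = 0.4447
tightness: 0.4447 against a bound of 0.4447; the bound is attained (ratio 1)
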